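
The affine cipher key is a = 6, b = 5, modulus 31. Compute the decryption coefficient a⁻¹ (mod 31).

26

Extended Euclidean algorithm:
31 = 5·6 + 1
6 = 6·1 + 0
The gcd is 1. Working backward:
1 = 31 − 5·6
Hence 6⁻¹ ≡ -5 ≡ 26 (mod 31).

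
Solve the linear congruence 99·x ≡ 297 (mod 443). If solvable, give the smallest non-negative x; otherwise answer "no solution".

First find gcd(99, 443):
443 = 4×99 + 47
99 = 2×47 + 5
47 = 9×5 + 2
5 = 2×2 + 1
2 = 2×1 + 0
gcd = 1, so a unique solution mod 443 exists.
Back-substitute for the Bézout coefficients:
1 = 5 − 2·2
1 = −2·47 + 19·5
1 = 19·99 − 40·47
1 = −40·443 + 179·99
So 99·(179) ≡ 1 (mod 443), giving 99⁻¹ ≡ 179.
x ≡ 99⁻¹·297 ≡ 179·297 ≡ 3 (mod 443).

3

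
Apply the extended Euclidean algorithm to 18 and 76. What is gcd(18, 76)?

Apply Euclid's algorithm to 76 and 18:
76 = 4·18 + 4
18 = 4·4 + 2
4 = 2·2 + 0
gcd(18, 76) = 2.
Express as a combination:
2 = 18 − 4·4
2 = −4·76 + 17·18
So 2 = (-4)·76 + (17)·18.

2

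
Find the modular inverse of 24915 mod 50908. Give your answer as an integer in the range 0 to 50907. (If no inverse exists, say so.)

Compute gcd(24915, 50908):
50908 = 2·24915 + 1078
24915 = 23·1078 + 121
1078 = 8·121 + 110
121 = 1·110 + 11
110 = 10·11 + 0
Since gcd = 11 > 1, 24915 is not a unit mod 50908.

no inverse exists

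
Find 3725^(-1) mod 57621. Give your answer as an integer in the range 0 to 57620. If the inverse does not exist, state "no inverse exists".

Run Euclid on (57621, 3725):
57621 = 15·3725 + 1746
3725 = 2·1746 + 233
1746 = 7·233 + 115
233 = 2·115 + 3
115 = 38·3 + 1
3 = 3·1 + 0
gcd = 1, so the inverse exists. Back-substitute:
1 = 115 − 38·3
1 = −38·233 + 77·115
1 = 77·1746 − 577·233
1 = −577·3725 + 1231·1746
1 = 1231·57621 − 19042·3725
Thus 3725·(-19042) ≡ 1 (mod 57621); reducing, -19042 mod 57621 = 38579.

38579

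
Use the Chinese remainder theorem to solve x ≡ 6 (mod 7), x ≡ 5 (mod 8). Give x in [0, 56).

Write x = 6 + 7·k. Then 7·k ≡ 5 − 6 ≡ 7 (mod 8).
Need 7⁻¹ mod 8. Extended Euclid on (8, 7):
8 = 1*7 + 1
7 = 7*1 + 0
Back-substitute:
1 = 8 − 7
7⁻¹ ≡ 7 (mod 8), so k ≡ 7·7 ≡ 1 (mod 8).
x = 6 + 7·1 = 13.

13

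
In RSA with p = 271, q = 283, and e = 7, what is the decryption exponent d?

φ(n) = (p−1)(q−1) = 270·282 = 76140.
Need d with 7·d ≡ 1 (mod 76140). Apply the extended Euclidean algorithm:
76140 = 10877×7 + 1
7 = 7×1 + 0
Back-substitute:
1 = 76140 − 10877·7
So 7·(-10877) ≡ 1 (mod 76140), hence d ≡ -10877 ≡ 65263 (mod 76140).

65263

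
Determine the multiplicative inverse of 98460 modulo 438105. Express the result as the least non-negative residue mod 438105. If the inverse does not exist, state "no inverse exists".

Compute gcd(98460, 438105):
438105 = 4·98460 + 44265
98460 = 2·44265 + 9930
44265 = 4·9930 + 4545
9930 = 2·4545 + 840
4545 = 5·840 + 345
840 = 2·345 + 150
345 = 2·150 + 45
150 = 3·45 + 15
45 = 3·15 + 0
Since gcd = 15 > 1, 98460 is not a unit mod 438105.

no inverse exists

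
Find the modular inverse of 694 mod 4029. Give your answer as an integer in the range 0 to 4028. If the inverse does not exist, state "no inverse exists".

2119

Extended Euclidean algorithm:
4029 = 5*694 + 559
694 = 1*559 + 135
559 = 4*135 + 19
135 = 7*19 + 2
19 = 9*2 + 1
2 = 2*1 + 0
gcd = 1, so the inverse exists. Back-substitute:
1 = 19 − 9·2
1 = −9·135 + 64·19
1 = 64·559 − 265·135
1 = −265·694 + 329·559
1 = 329·4029 − 1910·694
So 694·(-1910) ≡ 1 (mod 4029), and -1910 ≡ 2119 (mod 4029).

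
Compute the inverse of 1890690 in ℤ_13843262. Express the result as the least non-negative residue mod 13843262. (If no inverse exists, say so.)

Euclidean algorithm on 13843262, 1890690:
13843262 = 7·1890690 + 608432
1890690 = 3·608432 + 65394
608432 = 9·65394 + 19886
65394 = 3·19886 + 5736
19886 = 3·5736 + 2678
5736 = 2·2678 + 380
2678 = 7·380 + 18
380 = 21·18 + 2
18 = 9·2 + 0
The gcd is 2, not 1, hence no inverse exists.

no inverse exists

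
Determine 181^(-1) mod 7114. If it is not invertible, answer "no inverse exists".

4009

Extended Euclidean algorithm:
7114 = 39×181 + 55
181 = 3×55 + 16
55 = 3×16 + 7
16 = 2×7 + 2
7 = 3×2 + 1
2 = 2×1 + 0
The gcd is 1. Working backward:
1 = 7 − 3·2
1 = −3·16 + 7·7
1 = 7·55 − 24·16
1 = −24·181 + 79·55
1 = 79·7114 − 3105·181
Hence 181⁻¹ ≡ -3105 ≡ 4009 (mod 7114).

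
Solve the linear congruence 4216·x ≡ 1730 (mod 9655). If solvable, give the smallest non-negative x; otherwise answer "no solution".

First find gcd(4216, 9655):
9655 = 2×4216 + 1223
4216 = 3×1223 + 547
1223 = 2×547 + 129
547 = 4×129 + 31
129 = 4×31 + 5
31 = 6×5 + 1
5 = 5×1 + 0
gcd = 1, so a unique solution mod 9655 exists.
Back-substitute for the Bézout coefficients:
1 = 31 − 6·5
1 = −6·129 + 25·31
1 = 25·547 − 106·129
1 = −106·1223 + 237·547
1 = 237·4216 − 817·1223
1 = −817·9655 + 1871·4216
So 4216·(1871) ≡ 1 (mod 9655), giving 4216⁻¹ ≡ 1871.
x ≡ 4216⁻¹·1730 ≡ 1871·1730 ≡ 2405 (mod 9655).

2405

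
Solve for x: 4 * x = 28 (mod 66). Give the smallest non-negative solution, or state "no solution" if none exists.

7

First find gcd(4, 66):
66 = 16×4 + 2
4 = 2×2 + 0
gcd = 2 and 2 | 28, so solutions exist. Divide through by 2: 2x ≡ 14 (mod 33).
Now find 2⁻¹ mod 33:
33 = 16·2 + 1
2 = 2·1 + 0
Back-substitute:
1 = 33 − 16·2
So 2·(-16) ≡ 1 (mod 33), i.e. 2⁻¹ ≡ 17.
Then x ≡ 17·14 ≡ 7 (mod 33); the smallest non-negative solution is x = 7.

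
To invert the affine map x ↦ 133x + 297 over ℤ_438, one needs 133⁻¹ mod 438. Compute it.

Extended Euclidean algorithm:
438 = 3·133 + 39
133 = 3·39 + 16
39 = 2·16 + 7
16 = 2·7 + 2
7 = 3·2 + 1
2 = 2·1 + 0
gcd = 1, so the inverse exists. Back-substitute:
1 = 7 − 3·2
1 = −3·16 + 7·7
1 = 7·39 − 17·16
1 = −17·133 + 58·39
1 = 58·438 − 191·133
So 133·(-191) ≡ 1 (mod 438), and -191 ≡ 247 (mod 438).

247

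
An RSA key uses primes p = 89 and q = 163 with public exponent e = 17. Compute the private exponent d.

4193

φ(n) = (p−1)(q−1) = 88·162 = 14256.
Need d with 17·d ≡ 1 (mod 14256). Apply the extended Euclidean algorithm:
14256 = 838·17 + 10
17 = 1·10 + 7
10 = 1·7 + 3
7 = 2·3 + 1
3 = 3·1 + 0
Back-substitute:
1 = 7 − 2·3
1 = −2·10 + 3·7
1 = 3·17 − 5·10
1 = −5·14256 + 4193·17
So 17·4193 ≡ 1 (mod 14256), hence d = 4193.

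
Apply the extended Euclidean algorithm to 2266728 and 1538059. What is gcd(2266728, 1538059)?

Euclidean algorithm:
2266728 = 1·1538059 + 728669
1538059 = 2·728669 + 80721
728669 = 9·80721 + 2180
80721 = 37·2180 + 61
2180 = 35·61 + 45
61 = 1·45 + 16
45 = 2·16 + 13
16 = 1·13 + 3
13 = 4·3 + 1
3 = 3·1 + 0
gcd(2266728, 1538059) = 1.
Express as a combination:
1 = 13 − 4·3
1 = −4·16 + 5·13
1 = 5·45 − 14·16
1 = −14·61 + 19·45
1 = 19·2180 − 679·61
1 = −679·80721 + 25142·2180
1 = 25142·728669 − 226957·80721
1 = −226957·1538059 + 479056·728669
1 = 479056·2266728 − 706013·1538059
So 1 = (479056)·2266728 + (-706013)·1538059.

1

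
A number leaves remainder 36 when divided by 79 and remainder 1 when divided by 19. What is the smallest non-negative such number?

115

Write x = 36 + 79·k. Then 79·k ≡ 1 − 36 ≡ 3 (mod 19).
Need 79⁻¹ mod 19. Extended Euclid on (19, 3):
19 = 6·3 + 1
3 = 3·1 + 0
Back-substitute:
1 = 19 − 6·3
79⁻¹ ≡ 13 (mod 19), so k ≡ 13·3 ≡ 1 (mod 19).
x = 36 + 79·1 = 115.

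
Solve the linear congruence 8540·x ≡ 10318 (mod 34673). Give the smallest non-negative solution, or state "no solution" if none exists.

31889

First find gcd(8540, 34673):
34673 = 4·8540 + 513
8540 = 16·513 + 332
513 = 1·332 + 181
332 = 1·181 + 151
181 = 1·151 + 30
151 = 5·30 + 1
30 = 30·1 + 0
gcd = 1, so a unique solution mod 34673 exists.
Back-substitute for the Bézout coefficients:
1 = 151 − 5·30
1 = −5·181 + 6·151
1 = 6·332 − 11·181
1 = −11·513 + 17·332
1 = 17·8540 − 283·513
1 = −283·34673 + 1149·8540
So 8540·(1149) ≡ 1 (mod 34673), giving 8540⁻¹ ≡ 1149.
x ≡ 8540⁻¹·10318 ≡ 1149·10318 ≡ 31889 (mod 34673).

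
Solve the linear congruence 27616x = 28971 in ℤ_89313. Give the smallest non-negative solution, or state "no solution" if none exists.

88968

First find gcd(27616, 89313):
89313 = 3*27616 + 6465
27616 = 4*6465 + 1756
6465 = 3*1756 + 1197
1756 = 1*1197 + 559
1197 = 2*559 + 79
559 = 7*79 + 6
79 = 13*6 + 1
6 = 6*1 + 0
gcd = 1, so a unique solution mod 89313 exists.
Back-substitute for the Bézout coefficients:
1 = 79 − 13·6
1 = −13·559 + 92·79
1 = 92·1197 − 197·559
1 = −197·1756 + 289·1197
1 = 289·6465 − 1064·1756
1 = −1064·27616 + 4545·6465
1 = 4545·89313 − 14699·27616
So 27616·(-14699) ≡ 1 (mod 89313), giving 27616⁻¹ ≡ 74614.
x ≡ 27616⁻¹·28971 ≡ 74614·28971 ≡ 88968 (mod 89313).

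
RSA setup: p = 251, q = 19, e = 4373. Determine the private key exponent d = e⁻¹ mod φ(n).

3437

φ(n) = (p−1)(q−1) = 250·18 = 4500.
Need d with 4373·d ≡ 1 (mod 4500). Apply the extended Euclidean algorithm:
4500 = 1*4373 + 127
4373 = 34*127 + 55
127 = 2*55 + 17
55 = 3*17 + 4
17 = 4*4 + 1
4 = 4*1 + 0
Back-substitute:
1 = 17 − 4·4
1 = −4·55 + 13·17
1 = 13·127 − 30·55
1 = −30·4373 + 1033·127
1 = 1033·4500 − 1063·4373
So 4373·(-1063) ≡ 1 (mod 4500), hence d ≡ -1063 ≡ 3437 (mod 4500).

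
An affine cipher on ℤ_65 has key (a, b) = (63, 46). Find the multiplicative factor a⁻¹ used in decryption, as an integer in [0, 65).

32

Run Euclid on (65, 63):
65 = 1×63 + 2
63 = 31×2 + 1
2 = 2×1 + 0
gcd = 1, so the inverse exists. Back-substitute:
1 = 63 − 31·2
1 = −31·65 + 32·63
So 63·32 ≡ 1 (mod 65).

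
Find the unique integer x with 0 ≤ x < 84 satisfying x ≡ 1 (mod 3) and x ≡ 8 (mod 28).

Write x = 1 + 3·k. Then 3·k ≡ 8 − 1 ≡ 7 (mod 28).
Need 3⁻¹ mod 28. Extended Euclid on (28, 3):
28 = 9×3 + 1
3 = 3×1 + 0
Back-substitute:
1 = 28 − 9·3
3⁻¹ ≡ 19 (mod 28), so k ≡ 19·7 ≡ 21 (mod 28).
x = 1 + 3·21 = 64.

64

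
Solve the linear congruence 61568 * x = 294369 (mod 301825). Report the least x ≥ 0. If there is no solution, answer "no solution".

151383

First find gcd(61568, 301825):
301825 = 4*61568 + 55553
61568 = 1*55553 + 6015
55553 = 9*6015 + 1418
6015 = 4*1418 + 343
1418 = 4*343 + 46
343 = 7*46 + 21
46 = 2*21 + 4
21 = 5*4 + 1
4 = 4*1 + 0
gcd = 1, so a unique solution mod 301825 exists.
Back-substitute for the Bézout coefficients:
1 = 21 − 5·4
1 = −5·46 + 11·21
1 = 11·343 − 82·46
1 = −82·1418 + 339·343
1 = 339·6015 − 1438·1418
1 = −1438·55553 + 13281·6015
1 = 13281·61568 − 14719·55553
1 = −14719·301825 + 72157·61568
So 61568·(72157) ≡ 1 (mod 301825), giving 61568⁻¹ ≡ 72157.
x ≡ 61568⁻¹·294369 ≡ 72157·294369 ≡ 151383 (mod 301825).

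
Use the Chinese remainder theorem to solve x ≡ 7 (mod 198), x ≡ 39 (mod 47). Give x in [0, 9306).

4363

Write x = 7 + 198·k. Then 198·k ≡ 39 − 7 ≡ 32 (mod 47).
Need 198⁻¹ mod 47. Extended Euclid on (47, 10):
47 = 4·10 + 7
10 = 1·7 + 3
7 = 2·3 + 1
3 = 3·1 + 0
Back-substitute:
1 = 7 − 2·3
1 = −2·10 + 3·7
1 = 3·47 − 14·10
198⁻¹ ≡ 33 (mod 47), so k ≡ 33·32 ≡ 22 (mod 47).
x = 7 + 198·22 = 4363.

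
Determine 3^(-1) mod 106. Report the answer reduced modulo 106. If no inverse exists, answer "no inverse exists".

Extended Euclidean algorithm:
106 = 35×3 + 1
3 = 3×1 + 0
The gcd is 1. Working backward:
1 = 106 − 35·3
Hence 3⁻¹ ≡ -35 ≡ 71 (mod 106).

71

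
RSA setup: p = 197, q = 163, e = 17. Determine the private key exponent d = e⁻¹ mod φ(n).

24281

φ(n) = (p−1)(q−1) = 196·162 = 31752.
Need d with 17·d ≡ 1 (mod 31752). Apply the extended Euclidean algorithm:
31752 = 1867×17 + 13
17 = 1×13 + 4
13 = 3×4 + 1
4 = 4×1 + 0
Back-substitute:
1 = 13 − 3·4
1 = −3·17 + 4·13
1 = 4·31752 − 7471·17
So 17·(-7471) ≡ 1 (mod 31752), hence d ≡ -7471 ≡ 24281 (mod 31752).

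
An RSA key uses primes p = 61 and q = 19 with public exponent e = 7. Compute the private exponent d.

463

φ(n) = (p−1)(q−1) = 60·18 = 1080.
Need d with 7·d ≡ 1 (mod 1080). Apply the extended Euclidean algorithm:
1080 = 154×7 + 2
7 = 3×2 + 1
2 = 2×1 + 0
Back-substitute:
1 = 7 − 3·2
1 = −3·1080 + 463·7
So 7·463 ≡ 1 (mod 1080), hence d = 463.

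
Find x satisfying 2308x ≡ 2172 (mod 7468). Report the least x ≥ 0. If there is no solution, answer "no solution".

1402

First find gcd(2308, 7468):
7468 = 3·2308 + 544
2308 = 4·544 + 132
544 = 4·132 + 16
132 = 8·16 + 4
16 = 4·4 + 0
gcd = 4 and 4 | 2172, so solutions exist. Divide through by 4: 577x ≡ 543 (mod 1867).
Now find 577⁻¹ mod 1867:
1867 = 3*577 + 136
577 = 4*136 + 33
136 = 4*33 + 4
33 = 8*4 + 1
4 = 4*1 + 0
Back-substitute:
1 = 33 − 8·4
1 = −8·136 + 33·33
1 = 33·577 − 140·136
1 = −140·1867 + 453·577
So 577⁻¹ ≡ 453 (mod 1867).
Then x ≡ 453·543 ≡ 1402 (mod 1867); the smallest non-negative solution is x = 1402.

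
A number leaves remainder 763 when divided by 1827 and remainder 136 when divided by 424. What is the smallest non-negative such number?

86632

Write x = 763 + 1827·k. Then 1827·k ≡ 136 − 763 ≡ 221 (mod 424).
Need 1827⁻¹ mod 424. Extended Euclid on (424, 131):
424 = 3×131 + 31
131 = 4×31 + 7
31 = 4×7 + 3
7 = 2×3 + 1
3 = 3×1 + 0
Back-substitute:
1 = 7 − 2·3
1 = −2·31 + 9·7
1 = 9·131 − 38·31
1 = −38·424 + 123·131
1827⁻¹ ≡ 123 (mod 424), so k ≡ 123·221 ≡ 47 (mod 424).
x = 763 + 1827·47 = 86632.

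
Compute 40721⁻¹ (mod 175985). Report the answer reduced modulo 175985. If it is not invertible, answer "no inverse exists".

133416

Apply the Euclidean algorithm to 175985 and 40721:
175985 = 4×40721 + 13101
40721 = 3×13101 + 1418
13101 = 9×1418 + 339
1418 = 4×339 + 62
339 = 5×62 + 29
62 = 2×29 + 4
29 = 7×4 + 1
4 = 4×1 + 0
The gcd is 1. Working backward:
1 = 29 − 7·4
1 = −7·62 + 15·29
1 = 15·339 − 82·62
1 = −82·1418 + 343·339
1 = 343·13101 − 3169·1418
1 = −3169·40721 + 9850·13101
1 = 9850·175985 − 42569·40721
Hence 40721⁻¹ ≡ -42569 ≡ 133416 (mod 175985).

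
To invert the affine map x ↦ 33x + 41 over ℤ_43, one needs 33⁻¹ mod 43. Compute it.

gcd(43, 33) by repeated division:
43 = 1*33 + 10
33 = 3*10 + 3
10 = 3*3 + 1
3 = 3*1 + 0
The gcd is 1. Working backward:
1 = 10 − 3·3
1 = −3·33 + 10·10
1 = 10·43 − 13·33
Hence 33⁻¹ ≡ -13 ≡ 30 (mod 43).

30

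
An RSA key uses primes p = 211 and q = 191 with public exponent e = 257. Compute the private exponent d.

26393

φ(n) = (p−1)(q−1) = 210·190 = 39900.
Need d with 257·d ≡ 1 (mod 39900). Apply the extended Euclidean algorithm:
39900 = 155×257 + 65
257 = 3×65 + 62
65 = 1×62 + 3
62 = 20×3 + 2
3 = 1×2 + 1
2 = 2×1 + 0
Back-substitute:
1 = 3 − 2
1 = −62 + 21·3
1 = 21·65 − 22·62
1 = −22·257 + 87·65
1 = 87·39900 − 13507·257
So 257·(-13507) ≡ 1 (mod 39900), hence d ≡ -13507 ≡ 26393 (mod 39900).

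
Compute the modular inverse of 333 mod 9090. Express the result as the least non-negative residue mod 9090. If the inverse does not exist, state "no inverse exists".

no inverse exists

Compute gcd(333, 9090):
9090 = 27×333 + 99
333 = 3×99 + 36
99 = 2×36 + 27
36 = 1×27 + 9
27 = 3×9 + 0
Since gcd = 9 > 1, 333 is not a unit mod 9090.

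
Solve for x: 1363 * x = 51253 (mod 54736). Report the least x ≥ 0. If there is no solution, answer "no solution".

First find gcd(1363, 54736):
54736 = 40*1363 + 216
1363 = 6*216 + 67
216 = 3*67 + 15
67 = 4*15 + 7
15 = 2*7 + 1
7 = 7*1 + 0
gcd = 1, so a unique solution mod 54736 exists.
Back-substitute for the Bézout coefficients:
1 = 15 − 2·7
1 = −2·67 + 9·15
1 = 9·216 − 29·67
1 = −29·1363 + 183·216
1 = 183·54736 − 7349·1363
So 1363·(-7349) ≡ 1 (mod 54736), giving 1363⁻¹ ≡ 47387.
x ≡ 1363⁻¹·51253 ≡ 47387·51253 ≡ 34855 (mod 54736).

34855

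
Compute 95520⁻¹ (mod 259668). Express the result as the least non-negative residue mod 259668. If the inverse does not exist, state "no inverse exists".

Compute gcd(95520, 259668):
259668 = 2*95520 + 68628
95520 = 1*68628 + 26892
68628 = 2*26892 + 14844
26892 = 1*14844 + 12048
14844 = 1*12048 + 2796
12048 = 4*2796 + 864
2796 = 3*864 + 204
864 = 4*204 + 48
204 = 4*48 + 12
48 = 4*12 + 0
gcd(95520, 259668) = 12 ≠ 1, so 95520 has no multiplicative inverse modulo 259668.

no inverse exists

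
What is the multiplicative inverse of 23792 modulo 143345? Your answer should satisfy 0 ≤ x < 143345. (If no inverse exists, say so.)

109503

gcd(143345, 23792) by repeated division:
143345 = 6*23792 + 593
23792 = 40*593 + 72
593 = 8*72 + 17
72 = 4*17 + 4
17 = 4*4 + 1
4 = 4*1 + 0
Since gcd(23792, 143345) = 1, back-substitute to write 1 as a combination:
1 = 17 − 4·4
1 = −4·72 + 17·17
1 = 17·593 − 140·72
1 = −140·23792 + 5617·593
1 = 5617·143345 − 33842·23792
So 23792·(-33842) ≡ 1 (mod 143345), and -33842 ≡ 109503 (mod 143345).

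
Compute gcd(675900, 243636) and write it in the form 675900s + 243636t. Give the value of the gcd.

12

Apply Euclid's algorithm to 675900 and 243636:
675900 = 2*243636 + 188628
243636 = 1*188628 + 55008
188628 = 3*55008 + 23604
55008 = 2*23604 + 7800
23604 = 3*7800 + 204
7800 = 38*204 + 48
204 = 4*48 + 12
48 = 4*12 + 0
gcd(675900, 243636) = 12.
Back-substituting:
12 = 204 − 4·48
12 = −4·7800 + 153·204
12 = 153·23604 − 463·7800
12 = −463·55008 + 1079·23604
12 = 1079·188628 − 3700·55008
12 = −3700·243636 + 4779·188628
12 = 4779·675900 − 13258·243636
So 12 = (4779)·675900 + (-13258)·243636.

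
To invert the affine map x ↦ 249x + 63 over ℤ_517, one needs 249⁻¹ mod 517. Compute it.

272

Run Euclid on (517, 249):
517 = 2·249 + 19
249 = 13·19 + 2
19 = 9·2 + 1
2 = 2·1 + 0
gcd = 1, so the inverse exists. Back-substitute:
1 = 19 − 9·2
1 = −9·249 + 118·19
1 = 118·517 − 245·249
So 249·(-245) ≡ 1 (mod 517), and -245 ≡ 272 (mod 517).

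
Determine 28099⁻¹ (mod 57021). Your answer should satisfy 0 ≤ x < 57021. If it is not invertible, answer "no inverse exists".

Apply the Euclidean algorithm to 57021 and 28099:
57021 = 2·28099 + 823
28099 = 34·823 + 117
823 = 7·117 + 4
117 = 29·4 + 1
4 = 4·1 + 0
gcd = 1, so the inverse exists. Back-substitute:
1 = 117 − 29·4
1 = −29·823 + 204·117
1 = 204·28099 − 6965·823
1 = −6965·57021 + 14134·28099
So 28099·14134 ≡ 1 (mod 57021).

14134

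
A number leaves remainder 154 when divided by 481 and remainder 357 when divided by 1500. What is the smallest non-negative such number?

703857

Write x = 154 + 481·k. Then 481·k ≡ 357 − 154 ≡ 203 (mod 1500).
Need 481⁻¹ mod 1500. Extended Euclid on (1500, 481):
1500 = 3·481 + 57
481 = 8·57 + 25
57 = 2·25 + 7
25 = 3·7 + 4
7 = 1·4 + 3
4 = 1·3 + 1
3 = 3·1 + 0
Back-substitute:
1 = 4 − 3
1 = −7 + 2·4
1 = 2·25 − 7·7
1 = −7·57 + 16·25
1 = 16·481 − 135·57
1 = −135·1500 + 421·481
481⁻¹ ≡ 421 (mod 1500), so k ≡ 421·203 ≡ 1463 (mod 1500).
x = 154 + 481·1463 = 703857.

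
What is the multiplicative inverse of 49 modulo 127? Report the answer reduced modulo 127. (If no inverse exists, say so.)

70

Apply the Euclidean algorithm to 127 and 49:
127 = 2×49 + 29
49 = 1×29 + 20
29 = 1×20 + 9
20 = 2×9 + 2
9 = 4×2 + 1
2 = 2×1 + 0
The gcd is 1. Working backward:
1 = 9 − 4·2
1 = −4·20 + 9·9
1 = 9·29 − 13·20
1 = −13·49 + 22·29
1 = 22·127 − 57·49
So 49·(-57) ≡ 1 (mod 127), and -57 ≡ 70 (mod 127).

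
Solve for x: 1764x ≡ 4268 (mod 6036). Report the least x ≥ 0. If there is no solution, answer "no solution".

no solution

gcd(1764, 6036):
6036 = 3*1764 + 744
1764 = 2*744 + 276
744 = 2*276 + 192
276 = 1*192 + 84
192 = 2*84 + 24
84 = 3*24 + 12
24 = 2*12 + 0
gcd = 12, but 12 ∤ 4268, so the congruence has no solution.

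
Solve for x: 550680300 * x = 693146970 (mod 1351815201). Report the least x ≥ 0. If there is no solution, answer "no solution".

5795880

First find gcd(550680300, 1351815201):
1351815201 = 2*550680300 + 250454601
550680300 = 2*250454601 + 49771098
250454601 = 5*49771098 + 1599111
49771098 = 31*1599111 + 198657
1599111 = 8*198657 + 9855
198657 = 20*9855 + 1557
9855 = 6*1557 + 513
1557 = 3*513 + 18
513 = 28*18 + 9
18 = 2*9 + 0
gcd = 9 and 9 | 693146970, so solutions exist. Divide through by 9: 61186700x ≡ 77016330 (mod 150201689).
Now find 61186700⁻¹ mod 150201689:
150201689 = 2*61186700 + 27828289
61186700 = 2*27828289 + 5530122
27828289 = 5*5530122 + 177679
5530122 = 31*177679 + 22073
177679 = 8*22073 + 1095
22073 = 20*1095 + 173
1095 = 6*173 + 57
173 = 3*57 + 2
57 = 28*2 + 1
2 = 2*1 + 0
Back-substitute:
1 = 57 − 28·2
1 = −28·173 + 85·57
1 = 85·1095 − 538·173
1 = −538·22073 + 10845·1095
1 = 10845·177679 − 87298·22073
1 = −87298·5530122 + 2717083·177679
1 = 2717083·27828289 − 13672713·5530122
1 = −13672713·61186700 + 30062509·27828289
1 = 30062509·150201689 − 73797731·61186700
So 61186700·(-73797731) ≡ 1 (mod 150201689), i.e. 61186700⁻¹ ≡ 76403958.
Then x ≡ 76403958·77016330 ≡ 5795880 (mod 150201689); the smallest non-negative solution is x = 5795880.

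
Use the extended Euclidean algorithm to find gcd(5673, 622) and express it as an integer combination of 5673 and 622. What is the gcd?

Euclidean algorithm:
5673 = 9·622 + 75
622 = 8·75 + 22
75 = 3·22 + 9
22 = 2·9 + 4
9 = 2·4 + 1
4 = 4·1 + 0
gcd(5673, 622) = 1.
Back-substituting:
1 = 9 − 2·4
1 = −2·22 + 5·9
1 = 5·75 − 17·22
1 = −17·622 + 141·75
1 = 141·5673 − 1286·622
So 1 = (141)·5673 + (-1286)·622.

1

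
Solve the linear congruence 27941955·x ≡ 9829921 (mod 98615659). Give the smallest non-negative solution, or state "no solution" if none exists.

First find gcd(27941955, 98615659):
98615659 = 3*27941955 + 14789794
27941955 = 1*14789794 + 13152161
14789794 = 1*13152161 + 1637633
13152161 = 8*1637633 + 51097
1637633 = 32*51097 + 2529
51097 = 20*2529 + 517
2529 = 4*517 + 461
517 = 1*461 + 56
461 = 8*56 + 13
56 = 4*13 + 4
13 = 3*4 + 1
4 = 4*1 + 0
gcd = 1, so a unique solution mod 98615659 exists.
Back-substitute for the Bézout coefficients:
1 = 13 − 3·4
1 = −3·56 + 13·13
1 = 13·461 − 107·56
1 = −107·517 + 120·461
1 = 120·2529 − 587·517
1 = −587·51097 + 11860·2529
1 = 11860·1637633 − 380107·51097
1 = −380107·13152161 + 3052716·1637633
1 = 3052716·14789794 − 3432823·13152161
1 = −3432823·27941955 + 6485539·14789794
1 = 6485539·98615659 − 22889440·27941955
So 27941955·(-22889440) ≡ 1 (mod 98615659), giving 27941955⁻¹ ≡ 75726219.
x ≡ 27941955⁻¹·9829921 ≡ 75726219·9829921 ≡ 2024501 (mod 98615659).

2024501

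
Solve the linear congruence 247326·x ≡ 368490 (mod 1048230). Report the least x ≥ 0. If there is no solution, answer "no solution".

First find gcd(247326, 1048230):
1048230 = 4·247326 + 58926
247326 = 4·58926 + 11622
58926 = 5·11622 + 816
11622 = 14·816 + 198
816 = 4·198 + 24
198 = 8·24 + 6
24 = 4·6 + 0
gcd = 6 and 6 | 368490, so solutions exist. Divide through by 6: 41221x ≡ 61415 (mod 174705).
Now find 41221⁻¹ mod 174705:
174705 = 4*41221 + 9821
41221 = 4*9821 + 1937
9821 = 5*1937 + 136
1937 = 14*136 + 33
136 = 4*33 + 4
33 = 8*4 + 1
4 = 4*1 + 0
Back-substitute:
1 = 33 − 8·4
1 = −8·136 + 33·33
1 = 33·1937 − 470·136
1 = −470·9821 + 2383·1937
1 = 2383·41221 − 10002·9821
1 = −10002·174705 + 42391·41221
So 41221⁻¹ ≡ 42391 (mod 174705).
Then x ≡ 42391·61415 ≡ 164060 (mod 174705); the smallest non-negative solution is x = 164060.

164060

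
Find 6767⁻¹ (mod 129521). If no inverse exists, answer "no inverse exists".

gcd(129521, 6767) by repeated division:
129521 = 19×6767 + 948
6767 = 7×948 + 131
948 = 7×131 + 31
131 = 4×31 + 7
31 = 4×7 + 3
7 = 2×3 + 1
3 = 3×1 + 0
Since gcd(6767, 129521) = 1, back-substitute to write 1 as a combination:
1 = 7 − 2·3
1 = −2·31 + 9·7
1 = 9·131 − 38·31
1 = −38·948 + 275·131
1 = 275·6767 − 1963·948
1 = −1963·129521 + 37572·6767
So 6767·37572 ≡ 1 (mod 129521).

37572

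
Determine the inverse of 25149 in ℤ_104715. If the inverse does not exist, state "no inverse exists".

no inverse exists

Compute gcd(25149, 104715):
104715 = 4×25149 + 4119
25149 = 6×4119 + 435
4119 = 9×435 + 204
435 = 2×204 + 27
204 = 7×27 + 15
27 = 1×15 + 12
15 = 1×12 + 3
12 = 4×3 + 0
Since gcd = 3 > 1, 25149 is not a unit mod 104715.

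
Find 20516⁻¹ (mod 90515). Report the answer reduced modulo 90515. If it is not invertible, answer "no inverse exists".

27976

Extended Euclidean algorithm:
90515 = 4·20516 + 8451
20516 = 2·8451 + 3614
8451 = 2·3614 + 1223
3614 = 2·1223 + 1168
1223 = 1·1168 + 55
1168 = 21·55 + 13
55 = 4·13 + 3
13 = 4·3 + 1
3 = 3·1 + 0
Since gcd(20516, 90515) = 1, back-substitute to write 1 as a combination:
1 = 13 − 4·3
1 = −4·55 + 17·13
1 = 17·1168 − 361·55
1 = −361·1223 + 378·1168
1 = 378·3614 − 1117·1223
1 = −1117·8451 + 2612·3614
1 = 2612·20516 − 6341·8451
1 = −6341·90515 + 27976·20516
So 20516·27976 ≡ 1 (mod 90515).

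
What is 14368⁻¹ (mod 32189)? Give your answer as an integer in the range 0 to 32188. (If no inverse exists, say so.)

1100

Apply the Euclidean algorithm to 32189 and 14368:
32189 = 2*14368 + 3453
14368 = 4*3453 + 556
3453 = 6*556 + 117
556 = 4*117 + 88
117 = 1*88 + 29
88 = 3*29 + 1
29 = 29*1 + 0
The gcd is 1. Working backward:
1 = 88 − 3·29
1 = −3·117 + 4·88
1 = 4·556 − 19·117
1 = −19·3453 + 118·556
1 = 118·14368 − 491·3453
1 = −491·32189 + 1100·14368
So 14368·1100 ≡ 1 (mod 32189).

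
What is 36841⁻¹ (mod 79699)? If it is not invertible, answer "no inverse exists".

59963

Extended Euclidean algorithm:
79699 = 2×36841 + 6017
36841 = 6×6017 + 739
6017 = 8×739 + 105
739 = 7×105 + 4
105 = 26×4 + 1
4 = 4×1 + 0
gcd = 1, so the inverse exists. Back-substitute:
1 = 105 − 26·4
1 = −26·739 + 183·105
1 = 183·6017 − 1490·739
1 = −1490·36841 + 9123·6017
1 = 9123·79699 − 19736·36841
So 36841·(-19736) ≡ 1 (mod 79699), and -19736 ≡ 59963 (mod 79699).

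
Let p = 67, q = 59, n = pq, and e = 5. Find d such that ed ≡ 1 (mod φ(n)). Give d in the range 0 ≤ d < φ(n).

2297

φ(n) = (p−1)(q−1) = 66·58 = 3828.
Need d with 5·d ≡ 1 (mod 3828). Apply the extended Euclidean algorithm:
3828 = 765*5 + 3
5 = 1*3 + 2
3 = 1*2 + 1
2 = 2*1 + 0
Back-substitute:
1 = 3 − 2
1 = −5 + 2·3
1 = 2·3828 − 1531·5
So 5·(-1531) ≡ 1 (mod 3828), hence d ≡ -1531 ≡ 2297 (mod 3828).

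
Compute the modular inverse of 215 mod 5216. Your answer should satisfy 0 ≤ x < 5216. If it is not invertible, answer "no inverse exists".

2887

Run Euclid on (5216, 215):
5216 = 24×215 + 56
215 = 3×56 + 47
56 = 1×47 + 9
47 = 5×9 + 2
9 = 4×2 + 1
2 = 2×1 + 0
gcd = 1, so the inverse exists. Back-substitute:
1 = 9 − 4·2
1 = −4·47 + 21·9
1 = 21·56 − 25·47
1 = −25·215 + 96·56
1 = 96·5216 − 2329·215
Thus 215·(-2329) ≡ 1 (mod 5216); reducing, -2329 mod 5216 = 2887.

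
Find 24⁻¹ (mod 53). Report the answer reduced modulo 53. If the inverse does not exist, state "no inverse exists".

Apply the Euclidean algorithm to 53 and 24:
53 = 2*24 + 5
24 = 4*5 + 4
5 = 1*4 + 1
4 = 4*1 + 0
Since gcd(24, 53) = 1, back-substitute to write 1 as a combination:
1 = 5 − 4
1 = −24 + 5·5
1 = 5·53 − 11·24
Hence 24⁻¹ ≡ -11 ≡ 42 (mod 53).

42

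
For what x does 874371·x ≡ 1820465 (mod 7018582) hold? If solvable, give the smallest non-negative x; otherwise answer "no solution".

First find gcd(874371, 7018582):
7018582 = 8*874371 + 23614
874371 = 37*23614 + 653
23614 = 36*653 + 106
653 = 6*106 + 17
106 = 6*17 + 4
17 = 4*4 + 1
4 = 4*1 + 0
gcd = 1, so a unique solution mod 7018582 exists.
Back-substitute for the Bézout coefficients:
1 = 17 − 4·4
1 = −4·106 + 25·17
1 = 25·653 − 154·106
1 = −154·23614 + 5569·653
1 = 5569·874371 − 206207·23614
1 = −206207·7018582 + 1655225·874371
So 874371·(1655225) ≡ 1 (mod 7018582), giving 874371⁻¹ ≡ 1655225.
x ≡ 874371⁻¹·1820465 ≡ 1655225·1820465 ≡ 5406729 (mod 7018582).

5406729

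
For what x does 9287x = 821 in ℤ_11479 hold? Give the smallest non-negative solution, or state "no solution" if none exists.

5294

First find gcd(9287, 11479):
11479 = 1*9287 + 2192
9287 = 4*2192 + 519
2192 = 4*519 + 116
519 = 4*116 + 55
116 = 2*55 + 6
55 = 9*6 + 1
6 = 6*1 + 0
gcd = 1, so a unique solution mod 11479 exists.
Back-substitute for the Bézout coefficients:
1 = 55 − 9·6
1 = −9·116 + 19·55
1 = 19·519 − 85·116
1 = −85·2192 + 359·519
1 = 359·9287 − 1521·2192
1 = −1521·11479 + 1880·9287
So 9287·(1880) ≡ 1 (mod 11479), giving 9287⁻¹ ≡ 1880.
x ≡ 9287⁻¹·821 ≡ 1880·821 ≡ 5294 (mod 11479).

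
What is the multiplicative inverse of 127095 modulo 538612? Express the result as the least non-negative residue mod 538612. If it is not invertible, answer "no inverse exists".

19651

Apply the Euclidean algorithm to 538612 and 127095:
538612 = 4·127095 + 30232
127095 = 4·30232 + 6167
30232 = 4·6167 + 5564
6167 = 1·5564 + 603
5564 = 9·603 + 137
603 = 4·137 + 55
137 = 2·55 + 27
55 = 2·27 + 1
27 = 27·1 + 0
gcd = 1, so the inverse exists. Back-substitute:
1 = 55 − 2·27
1 = −2·137 + 5·55
1 = 5·603 − 22·137
1 = −22·5564 + 203·603
1 = 203·6167 − 225·5564
1 = −225·30232 + 1103·6167
1 = 1103·127095 − 4637·30232
1 = −4637·538612 + 19651·127095
So 127095·19651 ≡ 1 (mod 538612).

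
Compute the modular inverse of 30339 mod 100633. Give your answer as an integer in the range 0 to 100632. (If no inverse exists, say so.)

10664

Extended Euclidean algorithm:
100633 = 3·30339 + 9616
30339 = 3·9616 + 1491
9616 = 6·1491 + 670
1491 = 2·670 + 151
670 = 4·151 + 66
151 = 2·66 + 19
66 = 3·19 + 9
19 = 2·9 + 1
9 = 9·1 + 0
The gcd is 1. Working backward:
1 = 19 − 2·9
1 = −2·66 + 7·19
1 = 7·151 − 16·66
1 = −16·670 + 71·151
1 = 71·1491 − 158·670
1 = −158·9616 + 1019·1491
1 = 1019·30339 − 3215·9616
1 = −3215·100633 + 10664·30339
So 30339·10664 ≡ 1 (mod 100633).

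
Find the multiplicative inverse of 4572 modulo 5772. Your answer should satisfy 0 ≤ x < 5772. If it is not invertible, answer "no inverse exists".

no inverse exists

Compute gcd(4572, 5772):
5772 = 1·4572 + 1200
4572 = 3·1200 + 972
1200 = 1·972 + 228
972 = 4·228 + 60
228 = 3·60 + 48
60 = 1·48 + 12
48 = 4·12 + 0
The gcd is 12, not 1, hence no inverse exists.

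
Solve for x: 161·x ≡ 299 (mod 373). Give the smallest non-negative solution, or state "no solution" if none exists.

215

First find gcd(161, 373):
373 = 2*161 + 51
161 = 3*51 + 8
51 = 6*8 + 3
8 = 2*3 + 2
3 = 1*2 + 1
2 = 2*1 + 0
gcd = 1, so a unique solution mod 373 exists.
Back-substitute for the Bézout coefficients:
1 = 3 − 2
1 = −8 + 3·3
1 = 3·51 − 19·8
1 = −19·161 + 60·51
1 = 60·373 − 139·161
So 161·(-139) ≡ 1 (mod 373), giving 161⁻¹ ≡ 234.
x ≡ 161⁻¹·299 ≡ 234·299 ≡ 215 (mod 373).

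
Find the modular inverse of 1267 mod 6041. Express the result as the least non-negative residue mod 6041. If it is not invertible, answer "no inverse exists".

no inverse exists

Compute gcd(1267, 6041):
6041 = 4*1267 + 973
1267 = 1*973 + 294
973 = 3*294 + 91
294 = 3*91 + 21
91 = 4*21 + 7
21 = 3*7 + 0
gcd(1267, 6041) = 7 ≠ 1, so 1267 has no multiplicative inverse modulo 6041.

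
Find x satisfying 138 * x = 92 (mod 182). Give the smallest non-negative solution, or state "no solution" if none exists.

31

First find gcd(138, 182):
182 = 1×138 + 44
138 = 3×44 + 6
44 = 7×6 + 2
6 = 3×2 + 0
gcd = 2 and 2 | 92, so solutions exist. Divide through by 2: 69x ≡ 46 (mod 91).
Now find 69⁻¹ mod 91:
91 = 1×69 + 22
69 = 3×22 + 3
22 = 7×3 + 1
3 = 3×1 + 0
Back-substitute:
1 = 22 − 7·3
1 = −7·69 + 22·22
1 = 22·91 − 29·69
So 69·(-29) ≡ 1 (mod 91), i.e. 69⁻¹ ≡ 62.
Then x ≡ 62·46 ≡ 31 (mod 91); the smallest non-negative solution is x = 31.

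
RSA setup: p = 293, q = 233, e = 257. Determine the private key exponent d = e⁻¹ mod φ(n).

56673

φ(n) = (p−1)(q−1) = 292·232 = 67744.
Need d with 257·d ≡ 1 (mod 67744). Apply the extended Euclidean algorithm:
67744 = 263×257 + 153
257 = 1×153 + 104
153 = 1×104 + 49
104 = 2×49 + 6
49 = 8×6 + 1
6 = 6×1 + 0
Back-substitute:
1 = 49 − 8·6
1 = −8·104 + 17·49
1 = 17·153 − 25·104
1 = −25·257 + 42·153
1 = 42·67744 − 11071·257
So 257·(-11071) ≡ 1 (mod 67744), hence d ≡ -11071 ≡ 56673 (mod 67744).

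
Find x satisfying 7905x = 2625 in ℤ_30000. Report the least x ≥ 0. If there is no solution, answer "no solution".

First find gcd(7905, 30000):
30000 = 3×7905 + 6285
7905 = 1×6285 + 1620
6285 = 3×1620 + 1425
1620 = 1×1425 + 195
1425 = 7×195 + 60
195 = 3×60 + 15
60 = 4×15 + 0
gcd = 15 and 15 | 2625, so solutions exist. Divide through by 15: 527x ≡ 175 (mod 2000).
Now find 527⁻¹ mod 2000:
2000 = 3×527 + 419
527 = 1×419 + 108
419 = 3×108 + 95
108 = 1×95 + 13
95 = 7×13 + 4
13 = 3×4 + 1
4 = 4×1 + 0
Back-substitute:
1 = 13 − 3·4
1 = −3·95 + 22·13
1 = 22·108 − 25·95
1 = −25·419 + 97·108
1 = 97·527 − 122·419
1 = −122·2000 + 463·527
So 527⁻¹ ≡ 463 (mod 2000).
Then x ≡ 463·175 ≡ 1025 (mod 2000); the smallest non-negative solution is x = 1025.

1025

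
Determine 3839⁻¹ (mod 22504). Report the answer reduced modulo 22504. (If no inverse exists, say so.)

Apply the Euclidean algorithm to 22504 and 3839:
22504 = 5×3839 + 3309
3839 = 1×3309 + 530
3309 = 6×530 + 129
530 = 4×129 + 14
129 = 9×14 + 3
14 = 4×3 + 2
3 = 1×2 + 1
2 = 2×1 + 0
Since gcd(3839, 22504) = 1, back-substitute to write 1 as a combination:
1 = 3 − 2
1 = −14 + 5·3
1 = 5·129 − 46·14
1 = −46·530 + 189·129
1 = 189·3309 − 1180·530
1 = −1180·3839 + 1369·3309
1 = 1369·22504 − 8025·3839
So 3839·(-8025) ≡ 1 (mod 22504), and -8025 ≡ 14479 (mod 22504).

14479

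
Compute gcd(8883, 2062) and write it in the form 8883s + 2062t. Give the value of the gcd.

1

Repeated division:
8883 = 4×2062 + 635
2062 = 3×635 + 157
635 = 4×157 + 7
157 = 22×7 + 3
7 = 2×3 + 1
3 = 3×1 + 0
gcd(8883, 2062) = 1.
Back-substituting:
1 = 7 − 2·3
1 = −2·157 + 45·7
1 = 45·635 − 182·157
1 = −182·2062 + 591·635
1 = 591·8883 − 2546·2062
So 1 = (591)·8883 + (-2546)·2062.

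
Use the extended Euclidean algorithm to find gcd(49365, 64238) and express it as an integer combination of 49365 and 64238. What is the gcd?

Apply Euclid's algorithm to 64238 and 49365:
64238 = 1*49365 + 14873
49365 = 3*14873 + 4746
14873 = 3*4746 + 635
4746 = 7*635 + 301
635 = 2*301 + 33
301 = 9*33 + 4
33 = 8*4 + 1
4 = 4*1 + 0
gcd(49365, 64238) = 1.
Express as a combination:
1 = 33 − 8·4
1 = −8·301 + 73·33
1 = 73·635 − 154·301
1 = −154·4746 + 1151·635
1 = 1151·14873 − 3607·4746
1 = −3607·49365 + 11972·14873
1 = 11972·64238 − 15579·49365
So 1 = (11972)·64238 + (-15579)·49365.

1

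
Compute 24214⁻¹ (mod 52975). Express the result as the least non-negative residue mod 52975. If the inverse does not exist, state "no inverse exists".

4334

Extended Euclidean algorithm:
52975 = 2×24214 + 4547
24214 = 5×4547 + 1479
4547 = 3×1479 + 110
1479 = 13×110 + 49
110 = 2×49 + 12
49 = 4×12 + 1
12 = 12×1 + 0
The gcd is 1. Working backward:
1 = 49 − 4·12
1 = −4·110 + 9·49
1 = 9·1479 − 121·110
1 = −121·4547 + 372·1479
1 = 372·24214 − 1981·4547
1 = −1981·52975 + 4334·24214
So 24214·4334 ≡ 1 (mod 52975).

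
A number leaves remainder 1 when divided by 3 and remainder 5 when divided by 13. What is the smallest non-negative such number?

31

Write x = 1 + 3·k. Then 3·k ≡ 5 − 1 ≡ 4 (mod 13).
Need 3⁻¹ mod 13. Extended Euclid on (13, 3):
13 = 4×3 + 1
3 = 3×1 + 0
Back-substitute:
1 = 13 − 4·3
3⁻¹ ≡ 9 (mod 13), so k ≡ 9·4 ≡ 10 (mod 13).
x = 1 + 3·10 = 31.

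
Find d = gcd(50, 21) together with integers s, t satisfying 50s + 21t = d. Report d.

Repeated division:
50 = 2×21 + 8
21 = 2×8 + 5
8 = 1×5 + 3
5 = 1×3 + 2
3 = 1×2 + 1
2 = 2×1 + 0
gcd(50, 21) = 1.
Express as a combination:
1 = 3 − 2
1 = −5 + 2·3
1 = 2·8 − 3·5
1 = −3·21 + 8·8
1 = 8·50 − 19·21
So 1 = (8)·50 + (-19)·21.

1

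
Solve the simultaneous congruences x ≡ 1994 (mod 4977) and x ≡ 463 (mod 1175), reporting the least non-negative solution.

Write x = 1994 + 4977·k. Then 4977·k ≡ 463 − 1994 ≡ 819 (mod 1175).
Need 4977⁻¹ mod 1175. Extended Euclid on (1175, 277):
1175 = 4*277 + 67
277 = 4*67 + 9
67 = 7*9 + 4
9 = 2*4 + 1
4 = 4*1 + 0
Back-substitute:
1 = 9 − 2·4
1 = −2·67 + 15·9
1 = 15·277 − 62·67
1 = −62·1175 + 263·277
4977⁻¹ ≡ 263 (mod 1175), so k ≡ 263·819 ≡ 372 (mod 1175).
x = 1994 + 4977·372 = 1853438.

1853438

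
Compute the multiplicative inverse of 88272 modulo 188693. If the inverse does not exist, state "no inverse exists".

gcd(188693, 88272) by repeated division:
188693 = 2·88272 + 12149
88272 = 7·12149 + 3229
12149 = 3·3229 + 2462
3229 = 1·2462 + 767
2462 = 3·767 + 161
767 = 4·161 + 123
161 = 1·123 + 38
123 = 3·38 + 9
38 = 4·9 + 2
9 = 4·2 + 1
2 = 2·1 + 0
gcd = 1, so the inverse exists. Back-substitute:
1 = 9 − 4·2
1 = −4·38 + 17·9
1 = 17·123 − 55·38
1 = −55·161 + 72·123
1 = 72·767 − 343·161
1 = −343·2462 + 1101·767
1 = 1101·3229 − 1444·2462
1 = −1444·12149 + 5433·3229
1 = 5433·88272 − 39475·12149
1 = −39475·188693 + 84383·88272
So 88272·84383 ≡ 1 (mod 188693).

84383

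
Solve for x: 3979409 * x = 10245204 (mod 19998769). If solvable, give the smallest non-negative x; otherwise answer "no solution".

no solution

gcd(3979409, 19998769):
19998769 = 5×3979409 + 101724
3979409 = 39×101724 + 12173
101724 = 8×12173 + 4340
12173 = 2×4340 + 3493
4340 = 1×3493 + 847
3493 = 4×847 + 105
847 = 8×105 + 7
105 = 15×7 + 0
gcd = 7, but 7 ∤ 10245204, so the congruence has no solution.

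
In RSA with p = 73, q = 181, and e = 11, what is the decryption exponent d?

φ(n) = (p−1)(q−1) = 72·180 = 12960.
Need d with 11·d ≡ 1 (mod 12960). Apply the extended Euclidean algorithm:
12960 = 1178*11 + 2
11 = 5*2 + 1
2 = 2*1 + 0
Back-substitute:
1 = 11 − 5·2
1 = −5·12960 + 5891·11
So 11·5891 ≡ 1 (mod 12960), hence d = 5891.

5891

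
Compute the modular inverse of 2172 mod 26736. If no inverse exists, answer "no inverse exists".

Compute gcd(2172, 26736):
26736 = 12×2172 + 672
2172 = 3×672 + 156
672 = 4×156 + 48
156 = 3×48 + 12
48 = 4×12 + 0
Since gcd = 12 > 1, 2172 is not a unit mod 26736.

no inverse exists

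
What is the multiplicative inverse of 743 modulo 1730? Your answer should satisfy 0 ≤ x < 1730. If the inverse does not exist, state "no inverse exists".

gcd(1730, 743) by repeated division:
1730 = 2×743 + 244
743 = 3×244 + 11
244 = 22×11 + 2
11 = 5×2 + 1
2 = 2×1 + 0
gcd = 1, so the inverse exists. Back-substitute:
1 = 11 − 5·2
1 = −5·244 + 111·11
1 = 111·743 − 338·244
1 = −338·1730 + 787·743
So 743·787 ≡ 1 (mod 1730).

787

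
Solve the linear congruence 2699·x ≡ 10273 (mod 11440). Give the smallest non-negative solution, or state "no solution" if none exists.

First find gcd(2699, 11440):
11440 = 4·2699 + 644
2699 = 4·644 + 123
644 = 5·123 + 29
123 = 4·29 + 7
29 = 4·7 + 1
7 = 7·1 + 0
gcd = 1, so a unique solution mod 11440 exists.
Back-substitute for the Bézout coefficients:
1 = 29 − 4·7
1 = −4·123 + 17·29
1 = 17·644 − 89·123
1 = −89·2699 + 373·644
1 = 373·11440 − 1581·2699
So 2699·(-1581) ≡ 1 (mod 11440), giving 2699⁻¹ ≡ 9859.
x ≡ 2699⁻¹·10273 ≡ 9859·10273 ≡ 3187 (mod 11440).

3187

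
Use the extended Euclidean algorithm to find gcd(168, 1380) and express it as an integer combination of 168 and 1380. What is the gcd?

12

Apply Euclid's algorithm to 1380 and 168:
1380 = 8*168 + 36
168 = 4*36 + 24
36 = 1*24 + 12
24 = 2*12 + 0
gcd(168, 1380) = 12.
Express as a combination:
12 = 36 − 24
12 = −168 + 5·36
12 = 5·1380 − 41·168
So 12 = (5)·1380 + (-41)·168.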